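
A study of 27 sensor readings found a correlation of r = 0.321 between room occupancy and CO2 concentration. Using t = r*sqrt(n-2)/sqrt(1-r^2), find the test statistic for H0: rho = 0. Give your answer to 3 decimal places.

1.695

1 − r² = 1 − 0.103041 = 0.896959;  √(1−r²) = 0.947079
√(n−2) = √25 = 5.000000
t = r·√(n−2)/√(1−r²) = 0.321 · 5.000000 / 0.947079 = 1.695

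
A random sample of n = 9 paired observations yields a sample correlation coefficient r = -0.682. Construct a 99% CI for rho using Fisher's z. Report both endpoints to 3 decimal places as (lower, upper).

z_r = atanh(-0.682) = -0.832844;  SE = 1/√(n−3) = 1/√6 = 0.408248
z-limits: -0.832844 ± 2.576·0.408248 = -0.832844 ± 1.051647 = [-1.884491, 0.218803]
ρ-limits: (tanh -1.884491, tanh 0.218803) = (-0.955, 0.215)

(-0.955, 0.215)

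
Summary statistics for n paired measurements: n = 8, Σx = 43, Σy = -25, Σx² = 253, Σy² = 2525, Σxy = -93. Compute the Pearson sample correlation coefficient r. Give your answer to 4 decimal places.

0.1788

Numerator: nΣxy − (Σx)(Σy) = 8·(-93) − (43)(-25) = 331
Denominator: √[(nΣx²−(Σx)²)(nΣy²−(Σy)²)]
  nΣx²−(Σx)² = 8·253 − 1849 = 175;  nΣy²−(Σy)² = 8·2525 − 625 = 19575
  √(175·19575) = √3425625 = 1850.8444
r = 331 / 1850.8444 = 0.1788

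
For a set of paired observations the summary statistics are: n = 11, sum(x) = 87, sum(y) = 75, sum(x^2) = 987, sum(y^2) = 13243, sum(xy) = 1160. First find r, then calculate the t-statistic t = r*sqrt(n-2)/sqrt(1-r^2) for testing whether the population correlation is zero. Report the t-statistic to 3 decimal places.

Numerator: nΣxy − (Σx)(Σy) = 11·1160 − (87)(75) = 6235
Denominator: √[(nΣx²−(Σx)²)(nΣy²−(Σy)²)]
  nΣx²−(Σx)² = 11·987 − 7569 = 3288;  nΣy²−(Σy)² = 11·13243 − 5625 = 140048
  √(3288·140048) = √460477824 = 21458.7470
r = 6235 / 21458.7470 = 0.2906
t = r·√(n−2)/√(1−r²) = 0.2906·√9 / √(1−0.084448) = 0.871800 / 0.956845 = 0.911

0.911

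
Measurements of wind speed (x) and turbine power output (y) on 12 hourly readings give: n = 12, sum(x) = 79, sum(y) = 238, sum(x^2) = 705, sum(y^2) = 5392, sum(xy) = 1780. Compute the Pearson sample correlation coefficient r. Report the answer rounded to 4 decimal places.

0.6049

S_xy = nΣxy − ΣxΣy = 12·1780 − 79·238 = 21360 − 18802 = 2558
S_xx = nΣx² − (Σx)² = 12·705 − 79² = 8460 − 6241 = 2219
S_yy = nΣy² − (Σy)² = 12·5392 − 238² = 64704 − 56644 = 8060
r = S_xy / √(S_xx·S_yy) = 2558 / √(2219·8060) = 2558 / √17885140 = 2558 / 4229.0826 = 0.6049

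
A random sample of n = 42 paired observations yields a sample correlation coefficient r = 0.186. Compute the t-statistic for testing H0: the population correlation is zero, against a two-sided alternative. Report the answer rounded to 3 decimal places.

1.197

t = r·√(n−2) / √(1−r²) with r = 0.186, n = 42
  = 0.186·√40 / √(1 − 0.034596)
  = 0.186·6.324555 / 0.982550
  = 1.176367 / 0.982550 = 1.197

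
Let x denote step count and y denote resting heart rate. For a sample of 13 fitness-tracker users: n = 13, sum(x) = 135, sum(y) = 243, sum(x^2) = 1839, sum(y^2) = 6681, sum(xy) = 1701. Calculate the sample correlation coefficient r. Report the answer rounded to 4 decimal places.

S_xy = nΣxy − ΣxΣy = 13·1701 − 135·243 = 22113 − 32805 = -10692
S_xx = nΣx² − (Σx)² = 13·1839 − 135² = 23907 − 18225 = 5682
S_yy = nΣy² − (Σy)² = 13·6681 − 243² = 86853 − 59049 = 27804
r = S_xy / √(S_xx·S_yy) = -10692 / √(5682·27804) = -10692 / √157982328 = -10692 / 12569.1021 = -0.8507

-0.8507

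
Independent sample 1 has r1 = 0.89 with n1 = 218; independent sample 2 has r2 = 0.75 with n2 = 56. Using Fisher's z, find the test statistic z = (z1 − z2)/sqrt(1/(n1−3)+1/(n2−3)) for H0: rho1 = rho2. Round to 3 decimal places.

2.928

z1 = atanh(0.89) = 1.421926,  z2 = atanh(0.75) = 0.972955
SE = √(1/(n1−3) + 1/(n2−3)) = √(1/215 + 1/53) = √(0.0046512 + 0.0188679) = √0.0235191 = 0.153359
z = (z1 − z2)/SE = (1.421926 − 0.972955) / 0.153359 = 0.448971 / 0.153359 = 2.928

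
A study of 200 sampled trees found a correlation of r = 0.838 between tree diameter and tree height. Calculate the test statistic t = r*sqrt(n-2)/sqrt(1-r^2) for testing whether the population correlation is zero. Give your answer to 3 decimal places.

21.610

1 − r² = 1 − 0.702244 = 0.297756;  √(1−r²) = 0.545670
√(n−2) = √198 = 14.071247
t = r·√(n−2)/√(1−r²) = 0.838 · 14.071247 / 0.545670 = 21.610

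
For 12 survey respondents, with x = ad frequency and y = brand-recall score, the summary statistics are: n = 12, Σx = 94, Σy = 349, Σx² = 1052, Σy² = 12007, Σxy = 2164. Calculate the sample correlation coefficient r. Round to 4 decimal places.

S_xy = nΣxy − ΣxΣy = 12·2164 − 94·349 = 25968 − 32806 = -6838
S_xx = nΣx² − (Σx)² = 12·1052 − 94² = 12624 − 8836 = 3788
S_yy = nΣy² − (Σy)² = 12·12007 − 349² = 144084 − 121801 = 22283
r = S_xy / √(S_xx·S_yy) = -6838 / √(3788·22283) = -6838 / √84408004 = -6838 / 9187.3829 = -0.7443

-0.7443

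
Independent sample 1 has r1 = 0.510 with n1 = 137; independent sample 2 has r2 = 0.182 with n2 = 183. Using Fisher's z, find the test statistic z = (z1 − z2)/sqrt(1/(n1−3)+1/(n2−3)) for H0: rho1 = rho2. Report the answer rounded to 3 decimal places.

3.319

z1 = atanh(0.510) = 0.562730,  z2 = atanh(0.182) = 0.184050
SE = √(1/(n1−3) + 1/(n2−3)) = √(1/134 + 1/180) = √(0.0074627 + 0.0055556) = √0.0130183 = 0.114098
z = (z1 − z2)/SE = (0.562730 − 0.184050) / 0.114098 = 0.378680 / 0.114098 = 3.319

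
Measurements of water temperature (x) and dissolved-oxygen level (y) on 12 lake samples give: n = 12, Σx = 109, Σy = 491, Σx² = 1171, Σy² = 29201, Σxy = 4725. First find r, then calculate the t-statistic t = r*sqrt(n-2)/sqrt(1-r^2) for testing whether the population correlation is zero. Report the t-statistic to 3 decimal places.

0.667

Numerator: nΣxy − (Σx)(Σy) = 12·4725 − (109)(491) = 3181
Denominator: √[(nΣx²−(Σx)²)(nΣy²−(Σy)²)]
  nΣx²−(Σx)² = 12·1171 − 11881 = 2171;  nΣy²−(Σy)² = 12·29201 − 241081 = 109331
  √(2171·109331) = √237357601 = 15406.4143
r = 3181 / 15406.4143 = 0.2065
t = r·√(n−2)/√(1−r²) = 0.2065·√10 / √(1−0.042642) = 0.653010 / 0.978447 = 0.667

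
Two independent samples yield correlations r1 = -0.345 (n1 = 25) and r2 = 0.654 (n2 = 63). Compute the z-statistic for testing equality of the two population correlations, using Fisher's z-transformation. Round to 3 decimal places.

-4.582

Fisher z-transforms: z1 = atanh(-0.345) = -0.359757, z2 = atanh(0.654) = 0.782257; difference d = -1.142014
Var(d) = 1/22 + 1/60 = 0.0454545 + 0.0166667 = 0.0621212
z = d/√Var(d) = -1.142014 / √0.0621212 = -1.142014 / 0.249241 = -4.582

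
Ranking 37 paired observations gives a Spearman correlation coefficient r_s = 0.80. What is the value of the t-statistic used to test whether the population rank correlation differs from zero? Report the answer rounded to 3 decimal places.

7.888

t = r_s·√(n−2) / √(1−r_s²) with r_s = 0.80, n = 37
  = 0.80·√35 / √(1 − 0.6400)
  = 0.80·5.916080 / 0.600000
  = 4.732864 / 0.600000 = 7.888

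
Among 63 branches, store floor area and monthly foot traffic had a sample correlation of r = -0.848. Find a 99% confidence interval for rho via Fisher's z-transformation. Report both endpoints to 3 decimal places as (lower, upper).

Fisher z: z_r = atanh(r) = ½·ln((1+(-0.848))/(1−(-0.848))) = -1.248989
SE(z) = 1/√(n−3) = 1/√60 = 0.129099
99% ⇒ z* = 2.576; margin = 2.576·0.129099 = 0.332559
CI on z-scale: (-1.581548, -0.916430)
Back-transform: tanh(-1.581548) = -0.918843, tanh(-0.916430) = -0.724204

(-0.919, -0.724)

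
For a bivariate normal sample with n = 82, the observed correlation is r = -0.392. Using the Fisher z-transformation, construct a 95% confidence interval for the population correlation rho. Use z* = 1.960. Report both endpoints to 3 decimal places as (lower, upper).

(-0.561, -0.191)

z_r = atanh(-0.392) = -0.414161;  SE = 1/√(n−3) = 1/√79 = 0.112509
z-limits: -0.414161 ± 1.960·0.112509 = -0.414161 ± 0.220518 = [-0.634679, -0.193643]
ρ-limits: (tanh -0.634679, tanh -0.193643) = (-0.561, -0.191)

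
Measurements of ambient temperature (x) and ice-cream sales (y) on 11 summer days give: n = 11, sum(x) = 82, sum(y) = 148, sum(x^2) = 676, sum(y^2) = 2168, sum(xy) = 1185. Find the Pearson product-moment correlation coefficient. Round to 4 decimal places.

S_xy = nΣxy − ΣxΣy = 11·1185 − 82·148 = 13035 − 12136 = 899
S_xx = nΣx² − (Σx)² = 11·676 − 82² = 7436 − 6724 = 712
S_yy = nΣy² − (Σy)² = 11·2168 − 148² = 23848 − 21904 = 1944
r = S_xy / √(S_xx·S_yy) = 899 / √(712·1944) = 899 / √1384128 = 899 / 1176.4897 = 0.7641

0.7641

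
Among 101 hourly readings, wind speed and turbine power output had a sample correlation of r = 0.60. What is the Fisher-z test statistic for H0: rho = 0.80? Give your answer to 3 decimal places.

-4.014

Fisher z: atanh(0.60) = 0.693147, atanh(0.80) = 1.098612
z = (z_r − z_0)·√(n−3) = (0.693147 − 1.098612)·√98 = -0.405465 · 9.899495 = -4.014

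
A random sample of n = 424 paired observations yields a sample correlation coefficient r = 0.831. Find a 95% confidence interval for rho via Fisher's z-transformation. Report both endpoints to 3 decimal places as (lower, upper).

Fisher z: z_r = atanh(r) = ½·ln((1+0.831)/(1−0.831)) = 1.191359
SE(z) = 1/√(n−3) = 1/√421 = 0.048737
95% ⇒ z* = 1.960; margin = 1.960·0.048737 = 0.095525
CI on z-scale: (1.095834, 1.286884)
Back-transform: tanh(1.095834) = 0.798998, tanh(1.286884) = 0.858308

(0.799, 0.858)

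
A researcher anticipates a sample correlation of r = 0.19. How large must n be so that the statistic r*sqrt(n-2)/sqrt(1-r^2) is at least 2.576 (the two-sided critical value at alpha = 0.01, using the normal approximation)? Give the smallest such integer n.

r√(n−2)/√(1−r²) ≥ 2.576  ⇔  n−2 ≥ (2.576)²·(1−r²)/r²
(1−r²)/r² = (1−0.0361)/0.0361 = 26.7008
n ≥ 2 + 6.635776·26.7008 = 2 + 177.1805 = 179.1805
⌈179.1805⌉ = 180

180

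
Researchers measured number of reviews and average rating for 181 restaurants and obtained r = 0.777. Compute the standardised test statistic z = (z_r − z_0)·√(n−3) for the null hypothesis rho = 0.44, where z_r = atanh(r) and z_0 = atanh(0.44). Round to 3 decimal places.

7.545

Fisher z: atanh(0.777) = 1.037755, atanh(0.44) = 0.472231
z = (z_r − z_0)·√(n−3) = (1.037755 − 0.472231)·√178 = 0.565524 · 13.341664 = 7.545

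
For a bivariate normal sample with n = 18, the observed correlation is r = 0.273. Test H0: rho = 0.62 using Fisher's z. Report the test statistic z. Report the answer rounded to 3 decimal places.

-1.723

Fisher z: atanh(0.273) = 0.280103, atanh(0.62) = 0.725005
z = (z_r − z_0)·√(n−3) = (0.280103 − 0.725005)·√15 = -0.444902 · 3.872983 = -1.723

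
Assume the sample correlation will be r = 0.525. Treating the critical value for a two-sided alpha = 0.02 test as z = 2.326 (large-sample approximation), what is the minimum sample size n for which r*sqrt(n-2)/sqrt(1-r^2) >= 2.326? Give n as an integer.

r√(n−2)/√(1−r²) ≥ 2.326  ⇔  n−2 ≥ (2.326)²·(1−r²)/r²
(1−r²)/r² = (1−0.275625)/0.275625 = 2.6281
n ≥ 2 + 5.410276·2.6281 = 2 + 14.2187 = 16.2187
⌈16.2187⌉ = 17

17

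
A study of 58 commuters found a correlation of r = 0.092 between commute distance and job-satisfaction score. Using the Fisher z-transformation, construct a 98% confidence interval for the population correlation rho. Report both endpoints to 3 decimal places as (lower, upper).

Fisher z: z_r = atanh(r) = ½·ln((1+0.092)/(1−0.092)) = 0.092261
SE(z) = 1/√(n−3) = 1/√55 = 0.134840
98% ⇒ z* = 2.326; margin = 2.326·0.134840 = 0.313638
CI on z-scale: (-0.221377, 0.405899)
Back-transform: tanh(-0.221377) = -0.217830, tanh(0.405899) = 0.384985

(-0.218, 0.385)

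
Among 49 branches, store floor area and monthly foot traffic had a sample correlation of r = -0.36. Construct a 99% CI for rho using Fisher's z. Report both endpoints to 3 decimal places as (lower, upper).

z_r = atanh(-0.36) = -0.376886;  SE = 1/√(n−3) = 1/√46 = 0.147442
z-limits: -0.376886 ± 2.576·0.147442 = -0.376886 ± 0.379811 = [-0.756697, 0.002925]
ρ-limits: (tanh -0.756697, tanh 0.002925) = (-0.639, 0.003)

(-0.639, 0.003)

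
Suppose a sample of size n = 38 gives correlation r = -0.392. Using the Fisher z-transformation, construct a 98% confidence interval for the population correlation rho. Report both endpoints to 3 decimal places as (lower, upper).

(-0.668, -0.021)

z_r = atanh(-0.392) = -0.414161;  SE = 1/√(n−3) = 1/√35 = 0.169031
z-limits: -0.414161 ± 2.326·0.169031 = -0.414161 ± 0.393166 = [-0.807327, -0.020995]
ρ-limits: (tanh -0.807327, tanh -0.020995) = (-0.668, -0.021)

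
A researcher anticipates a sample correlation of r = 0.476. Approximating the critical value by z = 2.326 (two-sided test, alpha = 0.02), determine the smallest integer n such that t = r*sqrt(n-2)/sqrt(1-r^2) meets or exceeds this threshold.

21

Need r·√(n−2)/√(1−r²) ≥ 2.326
√(n−2) ≥ 2.326·√(1−0.226576) / 0.476 = 2.326·0.879445 / 0.476 = 4.2975
n−2 ≥ 18.4685  ⇒  n ≥ 20.4685
Smallest integer n = 21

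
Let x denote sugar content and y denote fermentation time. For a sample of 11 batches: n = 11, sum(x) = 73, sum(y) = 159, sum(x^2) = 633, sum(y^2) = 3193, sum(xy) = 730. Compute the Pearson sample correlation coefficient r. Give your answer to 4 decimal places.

-0.8920

S_xy = nΣxy − ΣxΣy = 11·730 − 73·159 = 8030 − 11607 = -3577
S_xx = nΣx² − (Σx)² = 11·633 − 73² = 6963 − 5329 = 1634
S_yy = nΣy² − (Σy)² = 11·3193 − 159² = 35123 − 25281 = 9842
r = S_xy / √(S_xx·S_yy) = -3577 / √(1634·9842) = -3577 / √16081828 = -3577 / 4010.2155 = -0.8920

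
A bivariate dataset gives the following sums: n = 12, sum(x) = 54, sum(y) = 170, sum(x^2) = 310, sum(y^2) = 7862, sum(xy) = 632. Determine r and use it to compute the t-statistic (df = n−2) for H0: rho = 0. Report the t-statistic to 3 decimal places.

S_xy = nΣxy − ΣxΣy = 12·632 − 54·170 = 7584 − 9180 = -1596
S_xx = nΣx² − (Σx)² = 12·310 − 54² = 3720 − 2916 = 804
S_yy = nΣy² − (Σy)² = 12·7862 − 170² = 94344 − 28900 = 65444
r = S_xy / √(S_xx·S_yy) = -1596 / √(804·65444) = -1596 / √52616976 = -1596 / 7253.7560 = -0.2200
t = r·√(n−2)/√(1−r²) = -0.2200·√10 / √(1−0.048400) = -0.695701 / 0.975500 = -0.713

-0.713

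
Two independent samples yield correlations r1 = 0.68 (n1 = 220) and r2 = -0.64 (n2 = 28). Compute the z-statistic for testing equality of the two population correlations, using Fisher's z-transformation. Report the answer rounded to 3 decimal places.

7.515

z1 = atanh(0.68) = 0.829114,  z2 = atanh(-0.64) = -0.758174
SE = √(1/(n1−3) + 1/(n2−3)) = √(1/217 + 1/25) = √(0.0046083 + 0.0400000) = √0.0446083 = 0.211207
z = (z1 − z2)/SE = (0.829114 − (-0.758174)) / 0.211207 = 1.587288 / 0.211207 = 7.515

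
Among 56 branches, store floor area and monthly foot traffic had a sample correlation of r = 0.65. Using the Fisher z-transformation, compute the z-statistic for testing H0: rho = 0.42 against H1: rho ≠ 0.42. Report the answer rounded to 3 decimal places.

2.385

z_r = atanh(0.65) = 0.775299,  z_0 = atanh(0.42) = 0.447692
SE = 1/√(n−3) = 1/√53 = 0.137361
z = (z_r − z_0)/SE = (0.775299 − 0.447692) / 0.137361 = 0.327607 / 0.137361 = 2.385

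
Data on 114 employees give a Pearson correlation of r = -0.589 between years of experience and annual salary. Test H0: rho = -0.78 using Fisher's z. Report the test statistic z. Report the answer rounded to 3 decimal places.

3.890

z_r = atanh(-0.589) = -0.676133,  z_0 = atanh(-0.78) = -1.045371
SE = 1/√(n−3) = 1/√111 = 0.094916
z = (z_r − z_0)/SE = (-0.676133 − (-1.045371)) / 0.094916 = 0.369238 / 0.094916 = 3.890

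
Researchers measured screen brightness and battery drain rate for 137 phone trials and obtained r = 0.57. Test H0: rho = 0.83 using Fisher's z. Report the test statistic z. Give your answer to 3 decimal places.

z_r = atanh(0.57) = 0.647523,  z_0 = atanh(0.83) = 1.188136
SE = 1/√(n−3) = 1/√134 = 0.086387
z = (z_r − z_0)/SE = (0.647523 − 1.188136) / 0.086387 = -0.540613 / 0.086387 = -6.258

-6.258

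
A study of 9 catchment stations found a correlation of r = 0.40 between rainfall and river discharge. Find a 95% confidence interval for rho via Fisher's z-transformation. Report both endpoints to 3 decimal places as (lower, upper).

(-0.360, 0.841)

Fisher z: z_r = atanh(r) = ½·ln((1+0.40)/(1−0.40)) = 0.423649
SE(z) = 1/√(n−3) = 1/√6 = 0.408248
95% ⇒ z* = 1.960; margin = 1.960·0.408248 = 0.800166
CI on z-scale: (-0.376517, 1.223815)
Back-transform: tanh(-0.376517) = -0.359679, tanh(1.223815) = 0.840776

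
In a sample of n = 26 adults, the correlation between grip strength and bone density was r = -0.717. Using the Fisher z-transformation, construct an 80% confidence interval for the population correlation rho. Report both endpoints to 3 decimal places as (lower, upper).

(-0.824, -0.561)

z_r = atanh(-0.717) = -0.901443;  SE = 1/√(n−3) = 1/√23 = 0.208514
z-limits: -0.901443 ± 1.282·0.208514 = -0.901443 ± 0.267315 = [-1.168758, -0.634128]
ρ-limits: (tanh -1.168758, tanh -0.634128) = (-0.824, -0.561)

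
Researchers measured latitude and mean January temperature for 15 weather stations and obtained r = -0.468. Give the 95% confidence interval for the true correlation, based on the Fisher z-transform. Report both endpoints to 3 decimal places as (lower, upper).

z_r = atanh(-0.468) = -0.507506;  SE = 1/√(n−3) = 1/√12 = 0.288675
z-limits: -0.507506 ± 1.960·0.288675 = -0.507506 ± 0.565803 = [-1.073309, 0.058297]
ρ-limits: (tanh -1.073309, tanh 0.058297) = (-0.791, 0.058)

(-0.791, 0.058)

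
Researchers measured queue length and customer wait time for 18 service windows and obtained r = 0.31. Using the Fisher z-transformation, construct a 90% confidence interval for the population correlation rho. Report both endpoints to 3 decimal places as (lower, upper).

Fisher z: z_r = atanh(r) = ½·ln((1+0.31)/(1−0.31)) = 0.320545
SE(z) = 1/√(n−3) = 1/√15 = 0.258199
90% ⇒ z* = 1.645; margin = 1.645·0.258199 = 0.424737
CI on z-scale: (-0.104192, 0.745282)
Back-transform: tanh(-0.104192) = -0.103817, tanh(0.745282) = 0.632326

(-0.104, 0.632)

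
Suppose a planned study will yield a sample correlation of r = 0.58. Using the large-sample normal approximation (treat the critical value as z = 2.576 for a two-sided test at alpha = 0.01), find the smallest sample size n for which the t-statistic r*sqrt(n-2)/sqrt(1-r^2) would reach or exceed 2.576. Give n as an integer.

Need r·√(n−2)/√(1−r²) ≥ 2.576
√(n−2) ≥ 2.576·√(1−0.3364) / 0.58 = 2.576·0.814616 / 0.58 = 3.6180
n−2 ≥ 13.0899  ⇒  n ≥ 15.0899
Smallest integer n = 16

16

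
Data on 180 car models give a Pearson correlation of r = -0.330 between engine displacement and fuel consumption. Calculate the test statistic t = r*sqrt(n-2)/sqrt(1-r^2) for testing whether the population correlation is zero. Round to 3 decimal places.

-4.664

1 − r² = 1 − 0.108900 = 0.891100;  √(1−r²) = 0.943981
√(n−2) = √178 = 13.341664
t = r·√(n−2)/√(1−r²) = -0.330 · 13.341664 / 0.943981 = -4.664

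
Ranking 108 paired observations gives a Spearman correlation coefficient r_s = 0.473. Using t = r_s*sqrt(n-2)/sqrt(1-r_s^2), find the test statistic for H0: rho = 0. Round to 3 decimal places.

5.527

t = r_s·√(n−2) / √(1−r_s²) with r_s = 0.473, n = 108
  = 0.473·√106 / √(1 − 0.223729)
  = 0.473·10.295630 / 0.881062
  = 4.869833 / 0.881062 = 5.527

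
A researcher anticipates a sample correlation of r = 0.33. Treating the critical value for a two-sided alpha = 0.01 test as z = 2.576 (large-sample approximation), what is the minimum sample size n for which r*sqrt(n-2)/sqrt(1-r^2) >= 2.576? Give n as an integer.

r√(n−2)/√(1−r²) ≥ 2.576  ⇔  n−2 ≥ (2.576)²·(1−r²)/r²
(1−r²)/r² = (1−0.1089)/0.1089 = 8.1827
n ≥ 2 + 6.635776·8.1827 = 2 + 54.2986 = 56.2986
⌈56.2986⌉ = 57

57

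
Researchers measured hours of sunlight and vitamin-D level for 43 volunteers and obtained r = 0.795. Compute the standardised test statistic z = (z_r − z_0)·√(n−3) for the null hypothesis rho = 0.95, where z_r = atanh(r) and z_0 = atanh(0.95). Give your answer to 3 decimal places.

Fisher z: atanh(0.795) = 1.084875, atanh(0.95) = 1.831781
z = (z_r − z_0)·√(n−3) = (1.084875 − 1.831781)·√40 = -0.746906 · 6.324555 = -4.724

-4.724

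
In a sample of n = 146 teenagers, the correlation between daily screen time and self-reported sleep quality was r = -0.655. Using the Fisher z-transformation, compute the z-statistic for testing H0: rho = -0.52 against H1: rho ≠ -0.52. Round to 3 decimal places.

-2.483

Fisher z: atanh(-0.655) = -0.784006, atanh(-0.52) = -0.576340
z = (z_r − z_0)·√(n−3) = (-0.784006 − (-0.576340))·√143 = -0.207666 · 11.958261 = -2.483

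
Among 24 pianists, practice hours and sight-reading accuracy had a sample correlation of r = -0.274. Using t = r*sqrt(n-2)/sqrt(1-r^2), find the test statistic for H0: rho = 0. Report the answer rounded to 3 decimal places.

-1.336

t = r·√(n−2) / √(1−r²) with r = -0.274, n = 24
  = -0.274·√22 / √(1 − 0.075076)
  = -0.274·4.690416 / 0.961730
  = -1.285174 / 0.961730 = -1.336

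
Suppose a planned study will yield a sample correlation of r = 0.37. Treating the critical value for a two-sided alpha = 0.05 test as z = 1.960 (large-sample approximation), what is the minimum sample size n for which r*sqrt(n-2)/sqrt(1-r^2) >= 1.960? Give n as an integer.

r√(n−2)/√(1−r²) ≥ 1.960  ⇔  n−2 ≥ (1.960)²·(1−r²)/r²
(1−r²)/r² = (1−0.1369)/0.1369 = 6.3046
n ≥ 2 + 3.8416·6.3046 = 2 + 24.2198 = 26.2198
⌈26.2198⌉ = 27

27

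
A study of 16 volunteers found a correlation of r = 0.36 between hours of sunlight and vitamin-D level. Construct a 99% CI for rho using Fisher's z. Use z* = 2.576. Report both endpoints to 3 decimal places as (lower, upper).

(-0.325, 0.797)

z_r = atanh(0.36) = 0.376886;  SE = 1/√(n−3) = 1/√13 = 0.277350
z-limits: 0.376886 ± 2.576·0.277350 = 0.376886 ± 0.714454 = [-0.337568, 1.091340]
ρ-limits: (tanh -0.337568, tanh 1.091340) = (-0.325, 0.797)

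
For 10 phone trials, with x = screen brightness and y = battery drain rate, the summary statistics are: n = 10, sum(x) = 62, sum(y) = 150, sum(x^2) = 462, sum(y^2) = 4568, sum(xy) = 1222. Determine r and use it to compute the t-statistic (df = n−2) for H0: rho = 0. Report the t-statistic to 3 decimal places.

2.685

S_xy = nΣxy − ΣxΣy = 10·1222 − 62·150 = 12220 − 9300 = 2920
S_xx = nΣx² − (Σx)² = 10·462 − 62² = 4620 − 3844 = 776
S_yy = nΣy² − (Σy)² = 10·4568 − 150² = 45680 − 22500 = 23180
r = S_xy / √(S_xx·S_yy) = 2920 / √(776·23180) = 2920 / √17987680 = 2920 / 4241.1885 = 0.6885
t = r·√(n−2)/√(1−r²) = 0.6885·√8 / √(1−0.474032) = 1.947372 / 0.725237 = 2.685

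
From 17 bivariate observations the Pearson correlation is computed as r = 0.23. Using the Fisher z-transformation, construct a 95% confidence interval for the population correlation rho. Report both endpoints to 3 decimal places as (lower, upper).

(-0.282, 0.640)

Fisher z: z_r = atanh(r) = ½·ln((1+0.23)/(1−0.23)) = 0.234189
SE(z) = 1/√(n−3) = 1/√14 = 0.267261
95% ⇒ z* = 1.960; margin = 1.960·0.267261 = 0.523832
CI on z-scale: (-0.289643, 0.758021)
Back-transform: tanh(-0.289643) = -0.281806, tanh(0.758021) = 0.639910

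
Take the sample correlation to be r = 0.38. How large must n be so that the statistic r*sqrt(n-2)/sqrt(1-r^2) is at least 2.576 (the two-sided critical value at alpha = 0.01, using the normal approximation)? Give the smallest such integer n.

Need r·√(n−2)/√(1−r²) ≥ 2.576
√(n−2) ≥ 2.576·√(1−0.1444) / 0.38 = 2.576·0.924986 / 0.38 = 6.2704
n−2 ≥ 39.3179  ⇒  n ≥ 41.3179
Smallest integer n = 42

42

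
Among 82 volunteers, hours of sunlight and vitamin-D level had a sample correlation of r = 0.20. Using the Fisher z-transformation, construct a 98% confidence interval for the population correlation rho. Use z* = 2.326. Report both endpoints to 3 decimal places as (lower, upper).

(-0.059, 0.434)

z_r = atanh(0.20) = 0.202733;  SE = 1/√(n−3) = 1/√79 = 0.112509
z-limits: 0.202733 ± 2.326·0.112509 = 0.202733 ± 0.261696 = [-0.058963, 0.464429]
ρ-limits: (tanh -0.058963, tanh 0.464429) = (-0.059, 0.434)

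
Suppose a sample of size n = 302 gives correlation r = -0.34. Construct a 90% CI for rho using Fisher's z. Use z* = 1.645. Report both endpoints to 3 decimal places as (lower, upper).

z_r = atanh(-0.34) = -0.354093;  SE = 1/√(n−3) = 1/√299 = 0.057831
z-limits: -0.354093 ± 1.645·0.057831 = -0.354093 ± 0.095132 = [-0.449225, -0.258961]
ρ-limits: (tanh -0.449225, tanh -0.258961) = (-0.421, -0.253)

(-0.421, -0.253)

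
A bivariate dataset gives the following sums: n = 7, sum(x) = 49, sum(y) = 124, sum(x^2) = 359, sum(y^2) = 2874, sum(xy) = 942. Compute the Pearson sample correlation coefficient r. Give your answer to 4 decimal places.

0.7108

S_xy = nΣxy − ΣxΣy = 7·942 − 49·124 = 6594 − 6076 = 518
S_xx = nΣx² − (Σx)² = 7·359 − 49² = 2513 − 2401 = 112
S_yy = nΣy² − (Σy)² = 7·2874 − 124² = 20118 − 15376 = 4742
r = S_xy / √(S_xx·S_yy) = 518 / √(112·4742) = 518 / √531104 = 518 / 728.7688 = 0.7108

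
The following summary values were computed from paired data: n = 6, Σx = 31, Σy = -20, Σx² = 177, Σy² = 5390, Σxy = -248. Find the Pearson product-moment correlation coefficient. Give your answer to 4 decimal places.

Numerator: nΣxy − (Σx)(Σy) = 6·(-248) − (31)(-20) = -868
Denominator: √[(nΣx²−(Σx)²)(nΣy²−(Σy)²)]
  nΣx²−(Σx)² = 6·177 − 961 = 101;  nΣy²−(Σy)² = 6·5390 − 400 = 31940
  √(101·31940) = √3225940 = 1796.0902
r = -868 / 1796.0902 = -0.4833

-0.4833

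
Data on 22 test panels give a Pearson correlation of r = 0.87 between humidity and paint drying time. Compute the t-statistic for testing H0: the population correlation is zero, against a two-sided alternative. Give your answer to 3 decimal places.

7.891

t = r·√(n−2) / √(1−r²) with r = 0.87, n = 22
  = 0.87·√20 / √(1 − 0.7569)
  = 0.87·4.472136 / 0.493052
  = 3.890758 / 0.493052 = 7.891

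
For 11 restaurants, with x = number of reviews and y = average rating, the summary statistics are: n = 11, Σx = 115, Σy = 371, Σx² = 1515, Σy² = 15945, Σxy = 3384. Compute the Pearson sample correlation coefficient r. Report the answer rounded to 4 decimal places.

S_xy = nΣxy − ΣxΣy = 11·3384 − 115·371 = 37224 − 42665 = -5441
S_xx = nΣx² − (Σx)² = 11·1515 − 115² = 16665 − 13225 = 3440
S_yy = nΣy² − (Σy)² = 11·15945 − 371² = 175395 − 137641 = 37754
r = S_xy / √(S_xx·S_yy) = -5441 / √(3440·37754) = -5441 / √129873760 = -5441 / 11396.2169 = -0.4774

-0.4774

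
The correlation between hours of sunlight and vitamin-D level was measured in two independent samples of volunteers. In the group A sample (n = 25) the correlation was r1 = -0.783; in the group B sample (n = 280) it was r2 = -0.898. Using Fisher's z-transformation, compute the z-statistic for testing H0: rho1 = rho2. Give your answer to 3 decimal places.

1.845

Fisher z-transforms: z1 = atanh(-0.783) = -1.053078, z2 = atanh(-0.898) = -1.461792; difference d = 0.408714
Var(d) = 1/22 + 1/277 = 0.0454545 + 0.0036101 = 0.0490646
z = d/√Var(d) = 0.408714 / √0.0490646 = 0.408714 / 0.221505 = 1.845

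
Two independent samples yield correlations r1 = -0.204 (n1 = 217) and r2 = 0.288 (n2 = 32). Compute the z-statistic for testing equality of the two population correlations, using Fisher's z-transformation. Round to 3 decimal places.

Fisher z-transforms: z1 = atanh(-0.204) = -0.206903, z2 = atanh(0.288) = 0.296384; difference d = -0.503287
Var(d) = 1/214 + 1/29 = 0.0046729 + 0.0344828 = 0.0391557
z = d/√Var(d) = -0.503287 / √0.0391557 = -0.503287 / 0.197878 = -2.543

-2.543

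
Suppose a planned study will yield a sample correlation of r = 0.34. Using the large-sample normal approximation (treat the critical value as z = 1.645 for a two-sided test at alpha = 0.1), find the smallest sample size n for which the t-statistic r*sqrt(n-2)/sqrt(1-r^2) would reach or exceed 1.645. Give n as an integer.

23

Need r·√(n−2)/√(1−r²) ≥ 1.645
√(n−2) ≥ 1.645·√(1−0.1156) / 0.34 = 1.645·0.940425 / 0.34 = 4.5500
n−2 ≥ 20.7025  ⇒  n ≥ 22.7025
Smallest integer n = 23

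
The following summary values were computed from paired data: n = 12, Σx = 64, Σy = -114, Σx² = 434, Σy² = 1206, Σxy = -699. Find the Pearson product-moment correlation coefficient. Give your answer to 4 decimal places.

S_xy = nΣxy − ΣxΣy = 12·(-699) − 64·(-114) = -8388 − (-7296) = -1092
S_xx = nΣx² − (Σx)² = 12·434 − 64² = 5208 − 4096 = 1112
S_yy = nΣy² − (Σy)² = 12·1206 − (-114)² = 14472 − 12996 = 1476
r = S_xy / √(S_xx·S_yy) = -1092 / √(1112·1476) = -1092 / √1641312 = -1092 / 1281.1370 = -0.8524

-0.8524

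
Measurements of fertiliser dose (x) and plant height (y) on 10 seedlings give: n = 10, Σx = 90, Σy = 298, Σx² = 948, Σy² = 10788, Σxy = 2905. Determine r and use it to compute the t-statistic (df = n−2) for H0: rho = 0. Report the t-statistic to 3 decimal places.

Numerator: nΣxy − (Σx)(Σy) = 10·2905 − (90)(298) = 2230
Denominator: √[(nΣx²−(Σx)²)(nΣy²−(Σy)²)]
  nΣx²−(Σx)² = 10·948 − 8100 = 1380;  nΣy²−(Σy)² = 10·10788 − 88804 = 19076
  √(1380·19076) = √26324880 = 5130.7777
r = 2230 / 5130.7777 = 0.4346
t = r·√(n−2)/√(1−r²) = 0.4346·√8 / √(1−0.188877) = 1.229234 / 0.900624 = 1.365

1.365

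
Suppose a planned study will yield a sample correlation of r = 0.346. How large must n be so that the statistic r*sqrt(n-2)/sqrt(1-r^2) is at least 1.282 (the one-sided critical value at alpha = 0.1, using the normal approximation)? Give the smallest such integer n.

15

Need r·√(n−2)/√(1−r²) ≥ 1.282
√(n−2) ≥ 1.282·√(1−0.119716) / 0.346 = 1.282·0.938235 / 0.346 = 3.4764
n−2 ≥ 12.0854  ⇒  n ≥ 14.0854
Smallest integer n = 15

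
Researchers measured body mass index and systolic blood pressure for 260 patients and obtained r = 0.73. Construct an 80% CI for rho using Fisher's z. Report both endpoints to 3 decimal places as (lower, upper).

(0.690, 0.765)

z_r = atanh(0.73) = 0.928727;  SE = 1/√(n−3) = 1/√257 = 0.062378
z-limits: 0.928727 ± 1.282·0.062378 = 0.928727 ± 0.079969 = [0.848758, 1.008696]
ρ-limits: (tanh 0.848758, tanh 1.008696) = (0.690, 0.765)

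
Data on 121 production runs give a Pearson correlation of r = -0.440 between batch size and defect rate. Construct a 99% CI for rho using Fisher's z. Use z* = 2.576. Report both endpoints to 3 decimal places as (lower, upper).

z_r = atanh(-0.440) = -0.472231;  SE = 1/√(n−3) = 1/√118 = 0.092057
z-limits: -0.472231 ± 2.576·0.092057 = -0.472231 ± 0.237139 = [-0.709370, -0.235092]
ρ-limits: (tanh -0.709370, tanh -0.235092) = (-0.610, -0.231)

(-0.610, -0.231)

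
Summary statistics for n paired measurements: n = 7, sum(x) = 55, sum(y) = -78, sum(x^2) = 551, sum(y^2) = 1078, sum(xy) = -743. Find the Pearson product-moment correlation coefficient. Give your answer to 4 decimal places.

Numerator: nΣxy − (Σx)(Σy) = 7·(-743) − (55)(-78) = -911
Denominator: √[(nΣx²−(Σx)²)(nΣy²−(Σy)²)]
  nΣx²−(Σx)² = 7·551 − 3025 = 832;  nΣy²−(Σy)² = 7·1078 − 6084 = 1462
  √(832·1462) = √1216384 = 1102.8980
r = -911 / 1102.8980 = -0.8260

-0.8260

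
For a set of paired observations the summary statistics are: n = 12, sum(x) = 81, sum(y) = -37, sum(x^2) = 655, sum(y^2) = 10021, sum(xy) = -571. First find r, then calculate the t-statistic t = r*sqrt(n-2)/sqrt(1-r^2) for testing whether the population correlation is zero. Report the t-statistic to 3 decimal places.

-1.032

Numerator: nΣxy − (Σx)(Σy) = 12·(-571) − (81)(-37) = -3855
Denominator: √[(nΣx²−(Σx)²)(nΣy²−(Σy)²)]
  nΣx²−(Σx)² = 12·655 − 6561 = 1299;  nΣy²−(Σy)² = 12·10021 − 1369 = 118883
  √(1299·118883) = √154429017 = 12426.9472
r = -3855 / 12426.9472 = -0.3102
t = r·√(n−2)/√(1−r²) = -0.3102·√10 / √(1−0.096224) = -0.980939 / 0.950671 = -1.032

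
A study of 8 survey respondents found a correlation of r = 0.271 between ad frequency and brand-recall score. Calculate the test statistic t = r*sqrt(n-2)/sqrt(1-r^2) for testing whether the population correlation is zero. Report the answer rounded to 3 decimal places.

0.690

1 − r² = 1 − 0.073441 = 0.926559;  √(1−r²) = 0.962579
√(n−2) = √6 = 2.449490
t = r·√(n−2)/√(1−r²) = 0.271 · 2.449490 / 0.962579 = 0.690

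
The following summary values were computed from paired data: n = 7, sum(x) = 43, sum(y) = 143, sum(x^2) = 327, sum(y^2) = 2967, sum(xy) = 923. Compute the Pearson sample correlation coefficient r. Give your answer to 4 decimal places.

S_xy = nΣxy − ΣxΣy = 7·923 − 43·143 = 6461 − 6149 = 312
S_xx = nΣx² − (Σx)² = 7·327 − 43² = 2289 − 1849 = 440
S_yy = nΣy² − (Σy)² = 7·2967 − 143² = 20769 − 20449 = 320
r = S_xy / √(S_xx·S_yy) = 312 / √(440·320) = 312 / √140800 = 312 / 375.2333 = 0.8315

0.8315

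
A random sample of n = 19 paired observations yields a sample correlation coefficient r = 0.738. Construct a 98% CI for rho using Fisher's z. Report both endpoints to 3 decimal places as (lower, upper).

(0.349, 0.910)

z_r = atanh(0.738) = 0.946073;  SE = 1/√(n−3) = 1/√16 = 0.250000
z-limits: 0.946073 ± 2.326·0.250000 = 0.946073 ± 0.581500 = [0.364573, 1.527573]
ρ-limits: (tanh 0.364573, tanh 1.527573) = (0.349, 0.910)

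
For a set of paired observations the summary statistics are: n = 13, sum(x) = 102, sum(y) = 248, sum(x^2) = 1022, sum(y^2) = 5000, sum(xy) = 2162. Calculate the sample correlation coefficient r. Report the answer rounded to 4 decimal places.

Numerator: nΣxy − (Σx)(Σy) = 13·2162 − (102)(248) = 2810
Denominator: √[(nΣx²−(Σx)²)(nΣy²−(Σy)²)]
  nΣx²−(Σx)² = 13·1022 − 10404 = 2882;  nΣy²−(Σy)² = 13·5000 − 61504 = 3496
  √(2882·3496) = √10075472 = 3174.1884
r = 2810 / 3174.1884 = 0.8853

0.8853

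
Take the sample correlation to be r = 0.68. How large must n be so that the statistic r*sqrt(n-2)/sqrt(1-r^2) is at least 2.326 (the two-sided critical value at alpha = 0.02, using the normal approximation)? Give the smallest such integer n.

9

Need r·√(n−2)/√(1−r²) ≥ 2.326
√(n−2) ≥ 2.326·√(1−0.4624) / 0.68 = 2.326·0.733212 / 0.68 = 2.5080
n−2 ≥ 6.2901  ⇒  n ≥ 8.2901
Smallest integer n = 9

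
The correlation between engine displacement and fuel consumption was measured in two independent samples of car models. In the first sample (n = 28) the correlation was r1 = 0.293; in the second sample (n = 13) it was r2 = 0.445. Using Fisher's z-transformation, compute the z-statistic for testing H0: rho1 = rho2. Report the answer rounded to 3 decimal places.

Fisher z-transforms: z1 = atanh(0.293) = 0.301845, z2 = atanh(0.445) = 0.478448; difference d = -0.176603
Var(d) = 1/25 + 1/10 = 0.0400000 + 0.1000000 = 0.1400000
z = d/√Var(d) = -0.176603 / √0.1400000 = -0.176603 / 0.374166 = -0.472

-0.472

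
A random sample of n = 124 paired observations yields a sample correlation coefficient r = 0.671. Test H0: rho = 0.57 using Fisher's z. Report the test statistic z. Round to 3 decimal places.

1.815

z_r = atanh(0.671) = 0.812560,  z_0 = atanh(0.57) = 0.647523
SE = 1/√(n−3) = 1/√121 = 0.090909
z = (z_r − z_0)/SE = (0.812560 − 0.647523) / 0.090909 = 0.165037 / 0.090909 = 1.815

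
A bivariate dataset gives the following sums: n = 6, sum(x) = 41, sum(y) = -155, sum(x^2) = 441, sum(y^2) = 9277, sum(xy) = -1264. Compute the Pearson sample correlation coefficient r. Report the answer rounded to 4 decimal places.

-0.2224

Numerator: nΣxy − (Σx)(Σy) = 6·(-1264) − (41)(-155) = -1229
Denominator: √[(nΣx²−(Σx)²)(nΣy²−(Σy)²)]
  nΣx²−(Σx)² = 6·441 − 1681 = 965;  nΣy²−(Σy)² = 6·9277 − 24025 = 31637
  √(965·31637) = √30529705 = 5525.3692
r = -1229 / 5525.3692 = -0.2224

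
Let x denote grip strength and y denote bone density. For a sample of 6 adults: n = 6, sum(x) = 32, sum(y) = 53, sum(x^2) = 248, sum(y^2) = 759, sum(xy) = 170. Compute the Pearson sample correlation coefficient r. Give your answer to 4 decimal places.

-0.7513

Numerator: nΣxy − (Σx)(Σy) = 6·170 − (32)(53) = -676
Denominator: √[(nΣx²−(Σx)²)(nΣy²−(Σy)²)]
  nΣx²−(Σx)² = 6·248 − 1024 = 464;  nΣy²−(Σy)² = 6·759 − 2809 = 1745
  √(464·1745) = √809680 = 899.8222
r = -676 / 899.8222 = -0.7513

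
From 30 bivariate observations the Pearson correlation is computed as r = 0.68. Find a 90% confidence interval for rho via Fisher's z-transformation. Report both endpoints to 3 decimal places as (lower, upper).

z_r = atanh(0.68) = 0.829114;  SE = 1/√(n−3) = 1/√27 = 0.192450
z-limits: 0.829114 ± 1.645·0.192450 = 0.829114 ± 0.316580 = [0.512534, 1.145694]
ρ-limits: (tanh 0.512534, tanh 1.145694) = (0.472, 0.816)

(0.472, 0.816)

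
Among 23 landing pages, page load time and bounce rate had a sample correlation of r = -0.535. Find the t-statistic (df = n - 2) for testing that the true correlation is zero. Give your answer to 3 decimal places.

-2.902

t = r·√(n−2) / √(1−r²) with r = -0.535, n = 23
  = -0.535·√21 / √(1 − 0.286225)
  = -0.535·4.582576 / 0.844852
  = -2.451678 / 0.844852 = -2.902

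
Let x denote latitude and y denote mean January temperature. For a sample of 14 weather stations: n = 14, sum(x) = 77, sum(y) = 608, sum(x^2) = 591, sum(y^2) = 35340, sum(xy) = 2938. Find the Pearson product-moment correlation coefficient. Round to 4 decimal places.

S_xy = nΣxy − ΣxΣy = 14·2938 − 77·608 = 41132 − 46816 = -5684
S_xx = nΣx² − (Σx)² = 14·591 − 77² = 8274 − 5929 = 2345
S_yy = nΣy² − (Σy)² = 14·35340 − 608² = 494760 − 369664 = 125096
r = S_xy / √(S_xx·S_yy) = -5684 / √(2345·125096) = -5684 / √293350120 = -5684 / 17127.4668 = -0.3319

-0.3319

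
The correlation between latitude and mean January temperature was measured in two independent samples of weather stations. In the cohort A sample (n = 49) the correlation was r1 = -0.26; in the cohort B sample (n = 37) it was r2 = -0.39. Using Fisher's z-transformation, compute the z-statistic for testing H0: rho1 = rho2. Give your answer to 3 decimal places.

Fisher z-transforms: z1 = atanh(-0.26) = -0.266108, z2 = atanh(-0.39) = -0.411800; difference d = 0.145692
Var(d) = 1/46 + 1/34 = 0.0217391 + 0.0294118 = 0.0511509
z = d/√Var(d) = 0.145692 / √0.0511509 = 0.145692 / 0.226166 = 0.644

0.644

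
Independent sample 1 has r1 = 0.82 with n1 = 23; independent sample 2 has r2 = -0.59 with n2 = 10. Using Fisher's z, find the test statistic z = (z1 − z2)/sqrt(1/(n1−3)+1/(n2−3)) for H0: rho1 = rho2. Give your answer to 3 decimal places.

4.177

z1 = atanh(0.82) = 1.156817,  z2 = atanh(-0.59) = -0.677666
SE = √(1/(n1−3) + 1/(n2−3)) = √(1/20 + 1/7) = √(0.0500000 + 0.1428571) = √0.1928571 = 0.439155
z = (z1 − z2)/SE = (1.156817 − (-0.677666)) / 0.439155 = 1.834483 / 0.439155 = 4.177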